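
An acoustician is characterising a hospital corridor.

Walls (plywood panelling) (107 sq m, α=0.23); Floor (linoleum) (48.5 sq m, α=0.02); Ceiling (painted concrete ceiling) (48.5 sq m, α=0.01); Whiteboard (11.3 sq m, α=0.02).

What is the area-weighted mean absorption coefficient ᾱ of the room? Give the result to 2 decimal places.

Total surface area S = 215.3 sq m.
A = 107*0.23 + 48.5*0.02 + 48.5*0.01 + 11.3*0.02 = 26.291 sabins.
ᾱ = A/S = 0.12.

0.12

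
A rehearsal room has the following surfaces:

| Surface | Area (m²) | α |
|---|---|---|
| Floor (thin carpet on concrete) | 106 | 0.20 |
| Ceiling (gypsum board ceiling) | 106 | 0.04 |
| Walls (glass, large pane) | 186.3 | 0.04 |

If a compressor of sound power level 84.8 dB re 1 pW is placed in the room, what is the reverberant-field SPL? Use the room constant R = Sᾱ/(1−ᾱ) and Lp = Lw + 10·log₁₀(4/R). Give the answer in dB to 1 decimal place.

Σ(Sᵢαᵢ) = 106×0.20 + 106×0.04 + 186.3×0.04 = 32.892; total area S = 398.3 m².
ᾱ = 32.892/398.3 = 0.0826; R = Sᾱ/(1−ᾱ) = 32.892/(1−0.0826) = 35.853 m².
Lp = Lw + 10 log₁₀(4/R) = 84.8 -9.52 = 75.3 dB.

75.3 dB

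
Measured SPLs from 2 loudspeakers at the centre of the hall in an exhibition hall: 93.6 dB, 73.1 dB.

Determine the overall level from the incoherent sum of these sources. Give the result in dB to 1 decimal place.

93.6 dB

Σ 10^(Lᵢ/10) = 2.311e+09.
Back to dB: 10·log₁₀ Σ = 93.6 dB.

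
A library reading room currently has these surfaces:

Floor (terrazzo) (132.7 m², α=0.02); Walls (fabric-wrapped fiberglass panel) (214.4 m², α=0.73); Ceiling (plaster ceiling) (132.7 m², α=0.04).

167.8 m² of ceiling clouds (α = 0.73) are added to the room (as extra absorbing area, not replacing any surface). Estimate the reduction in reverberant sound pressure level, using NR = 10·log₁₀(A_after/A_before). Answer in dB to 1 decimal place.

2.4 dB

Equivalent absorption area: A_before = 132.7·0.02 + 214.4·0.73 + 132.7·0.04 = 164.474 m².
Treatment contributes 167.8·0.73 = 122.494 sabins.
New total A_after = 286.968 sabins.
Reduction = 10 log₁₀(A_after/A_before) = 10 log₁₀(1.7448) = 2.4 dB.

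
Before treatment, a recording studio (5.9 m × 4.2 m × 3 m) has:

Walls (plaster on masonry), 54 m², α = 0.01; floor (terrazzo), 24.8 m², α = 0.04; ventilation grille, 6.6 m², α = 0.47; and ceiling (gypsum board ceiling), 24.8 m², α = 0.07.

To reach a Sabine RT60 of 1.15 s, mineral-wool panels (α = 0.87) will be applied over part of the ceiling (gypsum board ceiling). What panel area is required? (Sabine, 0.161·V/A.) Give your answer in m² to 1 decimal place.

Total absorption A₁ = 54*0.01 + 24.8*0.04 + 6.6*0.47 + 24.8*0.07
  = 0.540 + 0.992 + 3.102 + 1.736 = 6.370 m² sabins.
V = 74.34 m³. Target absorption A₂ = 0.161 × 74.34 / 1.15 = 10.408 sabins.
Absorption to add: 10.408 − 6.370 = 4.038 sabins.
Each m² of panel replacing the ceiling (gypsum board ceiling) adds (0.87 − 0.07) = 0.80 sabins.
Panel area = 4.038 / 0.80 = 5.0 m².

5.0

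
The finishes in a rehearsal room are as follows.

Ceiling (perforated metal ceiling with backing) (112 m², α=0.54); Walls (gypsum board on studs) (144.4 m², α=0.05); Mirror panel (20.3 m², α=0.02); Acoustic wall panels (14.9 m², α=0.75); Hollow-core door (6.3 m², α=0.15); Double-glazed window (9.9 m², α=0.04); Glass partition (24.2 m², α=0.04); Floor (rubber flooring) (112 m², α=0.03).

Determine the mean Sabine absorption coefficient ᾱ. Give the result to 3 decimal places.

0.191

Total surface area S = 444.0 m².
Weighted sum Σ Sα = 84.950.
ᾱ = 84.950 / 444.0 = 0.191.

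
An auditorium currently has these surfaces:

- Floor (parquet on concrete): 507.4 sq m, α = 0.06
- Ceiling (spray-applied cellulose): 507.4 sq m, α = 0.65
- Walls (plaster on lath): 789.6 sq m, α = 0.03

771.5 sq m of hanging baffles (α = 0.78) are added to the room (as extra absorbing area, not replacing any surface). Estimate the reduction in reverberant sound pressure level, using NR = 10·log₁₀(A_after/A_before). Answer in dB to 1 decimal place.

Equivalent absorption area: A_before = 507.4×0.06 + 507.4×0.65 + 789.6×0.03 = 383.942 sq m.
Treatment contributes 771.5·0.78 = 601.770 sabins.
New total A_after = 985.712 sabins.
Reduction = 10 log₁₀(A_after/A_before) = 10 log₁₀(2.5673) = 4.1 dB.

4.1 dB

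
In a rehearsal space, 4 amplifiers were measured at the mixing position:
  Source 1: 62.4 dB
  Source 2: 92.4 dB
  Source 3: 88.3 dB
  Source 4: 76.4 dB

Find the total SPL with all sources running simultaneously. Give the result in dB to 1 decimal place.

Converting to relative power and adding: 10^(62.4/10) + 10^(92.4/10) + 10^(88.3/10) + 10^(76.4/10) = 2.459e+09.
Combined level = 10 log₁₀(2.459e+09) = 93.9 dB.

93.9 dB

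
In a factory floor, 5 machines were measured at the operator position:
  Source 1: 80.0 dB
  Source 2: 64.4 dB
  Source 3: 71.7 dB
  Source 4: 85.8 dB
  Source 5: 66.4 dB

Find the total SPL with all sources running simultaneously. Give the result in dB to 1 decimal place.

Converting to relative power and adding: 10^(80.0/10) + 10^(64.4/10) + 10^(71.7/10) + 10^(85.8/10) + 10^(66.4/10) = 5.021e+08.
Combined level = 10 log₁₀(5.021e+08) = 87.0 dB.

87.0 dB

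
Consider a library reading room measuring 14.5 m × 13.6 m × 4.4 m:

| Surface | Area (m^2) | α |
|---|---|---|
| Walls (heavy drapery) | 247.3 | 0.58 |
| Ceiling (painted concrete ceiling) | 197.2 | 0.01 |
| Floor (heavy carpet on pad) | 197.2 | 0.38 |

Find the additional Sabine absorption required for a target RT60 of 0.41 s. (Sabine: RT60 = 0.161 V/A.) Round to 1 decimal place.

120.4 sabins

A₁ = Σ Sᵢαᵢ = 247.3×0.58 + 197.2×0.01 + 197.2×0.38 = 220.342 sabins.
Target A₂ = 0.161·867.68/0.41 = 340.723 sabins (V = 867.68 m³).
Shortfall: 340.723 − 220.342 = 120.4 sabins.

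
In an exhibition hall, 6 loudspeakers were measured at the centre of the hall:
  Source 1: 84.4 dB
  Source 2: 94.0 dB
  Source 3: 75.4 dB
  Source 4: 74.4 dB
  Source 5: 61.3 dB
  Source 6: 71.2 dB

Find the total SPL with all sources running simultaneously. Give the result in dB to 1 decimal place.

94.6 dB

Sum in the linear (power) domain: Σ 10^(Lᵢ/10) = 10^(84.4/10) + 10^(94.0/10) + 10^(75.4/10) + 10^(74.4/10) + 10^(61.3/10) + 10^(71.2/10) = 2.864e+09.
Combined level = 10 log₁₀(2.864e+09) = 94.6 dB.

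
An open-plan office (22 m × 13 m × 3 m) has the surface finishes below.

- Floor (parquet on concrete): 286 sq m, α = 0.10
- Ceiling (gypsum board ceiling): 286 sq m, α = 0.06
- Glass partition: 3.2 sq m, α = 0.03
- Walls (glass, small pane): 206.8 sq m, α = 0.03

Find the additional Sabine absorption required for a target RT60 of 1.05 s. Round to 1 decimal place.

79.5 sabins

A₁ = Σ Sᵢαᵢ = 286·0.10 + 286·0.06 + 3.2·0.03 + 206.8·0.03 = 52.060 sabins.
Target A₂ = 0.161·858/1.05 = 131.560 sabins (V = 858 m³).
Shortfall: 131.560 − 52.060 = 79.5 sabins.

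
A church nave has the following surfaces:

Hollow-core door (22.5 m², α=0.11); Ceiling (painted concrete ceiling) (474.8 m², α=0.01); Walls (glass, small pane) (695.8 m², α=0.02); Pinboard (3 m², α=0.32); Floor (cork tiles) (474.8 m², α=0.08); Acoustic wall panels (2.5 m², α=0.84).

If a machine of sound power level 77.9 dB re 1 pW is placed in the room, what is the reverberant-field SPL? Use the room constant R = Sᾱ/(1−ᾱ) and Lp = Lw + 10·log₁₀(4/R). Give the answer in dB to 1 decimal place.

65.8 dB

Σ(Sᵢαᵢ) = 22.5×0.11 + 474.8×0.01 + 695.8×0.02 + 3×0.32 + 474.8×0.08 + 2.5×0.84 = 62.183; total area S = 1673.4 m².
ᾱ = 62.183/1673.4 = 0.0372; R = Sᾱ/(1−ᾱ) = 62.183/(1−0.0372) = 64.586 m².
Lp = Lw + 10 log₁₀(4/R) = 77.9 -12.08 = 65.8 dB.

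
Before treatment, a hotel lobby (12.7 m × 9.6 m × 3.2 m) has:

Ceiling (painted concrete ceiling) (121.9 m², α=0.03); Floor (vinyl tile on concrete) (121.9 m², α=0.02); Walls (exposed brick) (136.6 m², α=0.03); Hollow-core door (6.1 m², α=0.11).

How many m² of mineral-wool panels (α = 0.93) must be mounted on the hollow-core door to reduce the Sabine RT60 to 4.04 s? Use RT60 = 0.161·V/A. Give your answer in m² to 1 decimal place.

A₁ = Σ Sᵢαᵢ = 121.9*0.03 + 121.9*0.02 + 136.6*0.03 + 6.1*0.11 = 10.864 sabins.
V = 390.144 m³. Target absorption A₂ = 0.161 × 390.144 / 4.04 = 15.548 sabins.
Absorption to add: 15.548 − 10.864 = 4.684 sabins.
Each m² of panel replacing the hollow-core door adds (0.93 − 0.11) = 0.82 sabins.
Area = ΔA/Δα = 4.684/0.82 = 5.7 m².

5.7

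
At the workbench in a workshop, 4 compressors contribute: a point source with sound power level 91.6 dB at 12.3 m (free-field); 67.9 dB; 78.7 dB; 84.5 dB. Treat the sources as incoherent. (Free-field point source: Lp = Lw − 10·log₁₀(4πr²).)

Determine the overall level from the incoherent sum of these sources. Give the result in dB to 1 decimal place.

85.6 dB

Source at 12.3 m: Lp = 91.6 − 10·log₁₀(4π·12.3²) = 91.6 − 10·log₁₀(1901.166) = 58.8 dB.
Converting to relative power and adding: 10^(58.8/10) + 10^(67.9/10) + 10^(78.7/10) + 10^(84.5/10) = 3.629e+08.
Back to dB: 10·log₁₀ Σ = 85.6 dB.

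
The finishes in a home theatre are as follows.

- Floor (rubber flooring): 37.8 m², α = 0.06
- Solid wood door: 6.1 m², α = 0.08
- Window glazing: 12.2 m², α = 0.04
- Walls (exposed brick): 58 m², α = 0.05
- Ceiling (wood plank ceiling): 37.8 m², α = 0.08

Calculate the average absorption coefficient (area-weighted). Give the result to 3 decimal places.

0.060

S = Σ Sᵢ = 37.8 + 6.1 + 12.2 + 58 + 37.8 = 151.9 m².
Σ(Sᵢαᵢ) = 37.8*0.06 + 6.1*0.08 + 12.2*0.04 + 58*0.05 + 37.8*0.08 = 9.168.
ᾱ = A/S = 0.060.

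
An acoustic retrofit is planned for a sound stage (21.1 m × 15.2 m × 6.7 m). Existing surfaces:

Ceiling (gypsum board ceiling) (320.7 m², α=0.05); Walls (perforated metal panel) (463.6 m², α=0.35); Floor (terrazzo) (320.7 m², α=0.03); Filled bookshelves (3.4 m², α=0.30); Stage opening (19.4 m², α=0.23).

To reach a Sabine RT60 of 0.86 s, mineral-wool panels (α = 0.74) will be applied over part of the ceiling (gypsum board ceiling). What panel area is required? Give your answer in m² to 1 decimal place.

302.7

Equivalent absorption area: A₁ = 320.7*0.05 + 463.6*0.35 + 320.7*0.03 + 3.4*0.30 + 19.4*0.23 = 193.398 m².
Required A₂ = 0.161·2148.824/0.86 = 402.280 sabins.
ΔA needed = 402.280 − 193.398 = 208.882 sabins.
Net gain per m²: Δα = 0.74 − 0.05 = 0.69.
Panel area = 208.882 / 0.69 = 302.7 m².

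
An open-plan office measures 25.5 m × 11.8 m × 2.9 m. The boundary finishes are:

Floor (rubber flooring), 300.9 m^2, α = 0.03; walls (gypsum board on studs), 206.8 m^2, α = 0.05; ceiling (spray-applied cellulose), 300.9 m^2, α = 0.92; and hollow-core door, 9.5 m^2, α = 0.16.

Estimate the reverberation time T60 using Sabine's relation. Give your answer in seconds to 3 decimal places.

A = Σ Sᵢαᵢ = 300.9×0.03 + 206.8×0.05 + 300.9×0.92 + 9.5×0.16 = 297.715 sabins.
Room volume: 872.61 m³.
RT60 = 0.161 · V / A = 0.161 × 872.61 / 297.715 = 0.472 s.

0.472 s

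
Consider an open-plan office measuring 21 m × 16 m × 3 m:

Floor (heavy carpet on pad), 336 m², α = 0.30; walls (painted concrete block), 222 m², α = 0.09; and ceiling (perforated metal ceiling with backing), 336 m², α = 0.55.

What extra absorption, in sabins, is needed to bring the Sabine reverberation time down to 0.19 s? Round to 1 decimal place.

548.6 sabins

Summing Sᵢαᵢ: 100.800 + 19.980 + 184.800 → A₁ = 305.580 sabins.
V = 1008 m³. Required absorption A₂ = 0.161 × 1008 / 0.19 = 854.147 sabins.
Shortfall: 854.147 − 305.580 = 548.6 sabins.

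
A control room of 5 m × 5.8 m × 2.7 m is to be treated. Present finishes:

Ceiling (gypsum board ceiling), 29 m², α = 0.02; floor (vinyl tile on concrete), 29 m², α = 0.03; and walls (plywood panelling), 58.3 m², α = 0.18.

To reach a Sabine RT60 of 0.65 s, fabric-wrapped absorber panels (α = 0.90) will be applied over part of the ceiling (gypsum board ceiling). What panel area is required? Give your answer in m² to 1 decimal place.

Total absorption A₁ = 29×0.02 + 29×0.03 + 58.3×0.18
  = 0.580 + 0.870 + 10.494 = 11.944 m² sabins.
V = 78.3 m³. Target absorption A₂ = 0.161 × 78.3 / 0.65 = 19.394 sabins.
ΔA needed = 19.394 − 11.944 = 7.450 sabins.
Net gain per m²: Δα = 0.90 − 0.02 = 0.88.
Panel area = 7.450 / 0.88 = 8.5 m².

8.5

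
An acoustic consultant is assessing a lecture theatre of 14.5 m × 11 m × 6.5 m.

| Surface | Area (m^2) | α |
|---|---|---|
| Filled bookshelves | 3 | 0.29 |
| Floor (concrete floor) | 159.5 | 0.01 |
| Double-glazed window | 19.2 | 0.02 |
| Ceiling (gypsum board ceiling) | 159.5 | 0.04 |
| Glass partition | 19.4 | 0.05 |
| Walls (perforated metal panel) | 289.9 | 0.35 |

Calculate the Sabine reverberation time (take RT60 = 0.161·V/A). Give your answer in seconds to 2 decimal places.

1.49 sec

A = Σ Sᵢαᵢ = 3×0.29 + 159.5×0.01 + 19.2×0.02 + 159.5×0.04 + 19.4×0.05 + 289.9×0.35 = 111.664 sabins.
Room volume: 1036.75 m³.
T = 0.161 V/A = 0.161·1036.75/111.664 = 1.49 s.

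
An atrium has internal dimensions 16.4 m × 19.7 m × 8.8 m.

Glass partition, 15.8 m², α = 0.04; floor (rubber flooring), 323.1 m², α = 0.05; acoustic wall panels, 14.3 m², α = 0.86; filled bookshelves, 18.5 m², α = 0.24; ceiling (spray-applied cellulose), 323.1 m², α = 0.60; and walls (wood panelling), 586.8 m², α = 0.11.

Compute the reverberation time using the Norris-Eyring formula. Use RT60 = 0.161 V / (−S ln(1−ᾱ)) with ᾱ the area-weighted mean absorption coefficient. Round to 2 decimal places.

1.38 s

Total surface area S = 15.8 + 323.1 + 14.3 + 18.5 + 323.1 + 586.8 = 1281.6 m².
Σ(Sᵢαᵢ) = 15.8×0.04 + 323.1×0.05 + 14.3×0.86 + 18.5×0.24 + 323.1×0.60 + 586.8×0.11 = 291.933.
Mean coefficient ᾱ = A/S = 0.2278.
−S·ln(1−ᾱ) = −1281.6 × ln(1 − 0.2278) = 331.309.
V = 16.4 × 19.7 × 8.8 = 2843.104 m³.
RT60 = 0.161 × 2843.104 / 331.309 = 1.38 s.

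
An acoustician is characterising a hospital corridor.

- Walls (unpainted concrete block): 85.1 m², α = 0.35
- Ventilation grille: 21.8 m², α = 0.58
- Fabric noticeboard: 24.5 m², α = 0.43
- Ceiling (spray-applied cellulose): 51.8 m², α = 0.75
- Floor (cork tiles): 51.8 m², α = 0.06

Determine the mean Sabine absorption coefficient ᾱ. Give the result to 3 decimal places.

0.404

S = Σ Sᵢ = 85.1 + 21.8 + 24.5 + 51.8 + 51.8 = 235.0 m².
Σ(Sᵢαᵢ) = 85.1·0.35 + 21.8·0.58 + 24.5·0.43 + 51.8·0.75 + 51.8·0.06 = 94.922.
ᾱ = A/S = 0.404.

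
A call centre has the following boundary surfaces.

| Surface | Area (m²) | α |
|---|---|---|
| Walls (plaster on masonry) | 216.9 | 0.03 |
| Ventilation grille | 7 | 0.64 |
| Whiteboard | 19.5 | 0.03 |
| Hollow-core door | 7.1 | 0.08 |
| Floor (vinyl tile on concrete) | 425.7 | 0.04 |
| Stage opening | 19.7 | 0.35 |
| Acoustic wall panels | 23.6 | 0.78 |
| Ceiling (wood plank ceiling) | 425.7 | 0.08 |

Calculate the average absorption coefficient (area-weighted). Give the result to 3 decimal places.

0.077

S = Σ Sᵢ = 216.9 + 7 + 19.5 + 7.1 + 425.7 + 19.7 + 23.6 + 425.7 = 1145.2 m².
Weighted sum Σ Sα = 88.527.
ᾱ = 88.527 / 1145.2 = 0.077.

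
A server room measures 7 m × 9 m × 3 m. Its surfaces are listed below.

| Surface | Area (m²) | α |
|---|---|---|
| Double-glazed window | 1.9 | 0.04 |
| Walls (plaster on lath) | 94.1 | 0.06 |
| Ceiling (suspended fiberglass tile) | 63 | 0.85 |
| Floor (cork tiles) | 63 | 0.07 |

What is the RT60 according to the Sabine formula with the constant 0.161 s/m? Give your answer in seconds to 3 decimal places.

Total absorption A = 1.9*0.04 + 94.1*0.06 + 63*0.85 + 63*0.07
  = 0.076 + 5.646 + 53.550 + 4.410 = 63.682 m² sabins.
Room volume: 189 m³.
RT60 = 0.161 · V / A = 0.161 × 189 / 63.682 = 0.478 s.

0.478 sec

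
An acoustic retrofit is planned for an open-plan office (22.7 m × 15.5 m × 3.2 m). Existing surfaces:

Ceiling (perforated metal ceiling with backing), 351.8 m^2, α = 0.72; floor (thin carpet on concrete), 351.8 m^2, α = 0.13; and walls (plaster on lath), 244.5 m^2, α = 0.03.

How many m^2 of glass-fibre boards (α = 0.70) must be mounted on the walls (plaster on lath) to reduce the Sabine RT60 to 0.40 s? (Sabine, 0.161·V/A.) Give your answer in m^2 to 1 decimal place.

219.1

Equivalent absorption area: A₁ = 351.8·0.72 + 351.8·0.13 + 244.5·0.03 = 306.365 m^2.
V = 1125.92 m³. Target absorption A₂ = 0.161 × 1125.92 / 0.40 = 453.183 sabins.
Absorption to add: 453.183 − 306.365 = 146.818 sabins.
Net gain per m^2: Δα = 0.70 − 0.03 = 0.67.
Area = ΔA/Δα = 146.818/0.67 = 219.1 m^2.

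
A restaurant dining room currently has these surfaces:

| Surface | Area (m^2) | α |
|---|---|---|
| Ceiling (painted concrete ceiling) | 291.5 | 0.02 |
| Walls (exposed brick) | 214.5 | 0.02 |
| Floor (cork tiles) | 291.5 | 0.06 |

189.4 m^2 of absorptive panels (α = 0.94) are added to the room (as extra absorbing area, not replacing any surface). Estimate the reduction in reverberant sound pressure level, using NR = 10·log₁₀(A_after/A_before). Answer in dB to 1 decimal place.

8.7 dB

A_before = Σ Sᵢαᵢ = 291.5×0.02 + 214.5×0.02 + 291.5×0.06 = 27.610 sabins.
Added absorption = 189.4 × 0.94 = 178.036 sabins.
New total A_after = 205.646 sabins.
NR = 10·log₁₀(205.646/27.610) = 8.7 dB.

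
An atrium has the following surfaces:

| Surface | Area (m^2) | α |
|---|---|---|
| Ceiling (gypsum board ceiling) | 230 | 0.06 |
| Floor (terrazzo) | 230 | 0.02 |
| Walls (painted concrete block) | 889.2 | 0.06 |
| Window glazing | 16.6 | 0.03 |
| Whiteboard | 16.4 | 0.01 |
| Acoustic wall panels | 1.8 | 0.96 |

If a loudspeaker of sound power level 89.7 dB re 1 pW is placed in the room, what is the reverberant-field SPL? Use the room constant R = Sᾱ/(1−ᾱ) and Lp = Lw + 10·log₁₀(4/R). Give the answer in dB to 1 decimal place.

76.8 dB

Σ(Sᵢαᵢ) = 230·0.06 + 230·0.02 + 889.2·0.06 + 16.6·0.03 + 16.4·0.01 + 1.8·0.96 = 74.142; total area S = 1384.0 m^2.
ᾱ = 74.142/1384.0 = 0.0536; R = Sᾱ/(1−ᾱ) = 74.142/(1−0.0536) = 78.341 m^2.
Lp = 89.7 + 10·log₁₀(4/78.341) = 89.7 + (-12.92) = 76.8 dB.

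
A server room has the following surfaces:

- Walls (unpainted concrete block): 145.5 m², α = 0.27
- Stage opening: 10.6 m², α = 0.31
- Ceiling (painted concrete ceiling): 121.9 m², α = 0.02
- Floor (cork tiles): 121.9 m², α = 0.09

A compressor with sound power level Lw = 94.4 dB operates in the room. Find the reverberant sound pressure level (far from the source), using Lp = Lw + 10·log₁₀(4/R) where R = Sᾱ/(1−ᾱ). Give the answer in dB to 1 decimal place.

A = 55.980 sabins; S = 399.9 m².
ᾱ = 0.1400, so room constant R = A/(1−ᾱ) = 65.093 m².
Lp = Lw + 10 log₁₀(4/R) = 94.4 -12.11 = 82.3 dB.

82.3 dB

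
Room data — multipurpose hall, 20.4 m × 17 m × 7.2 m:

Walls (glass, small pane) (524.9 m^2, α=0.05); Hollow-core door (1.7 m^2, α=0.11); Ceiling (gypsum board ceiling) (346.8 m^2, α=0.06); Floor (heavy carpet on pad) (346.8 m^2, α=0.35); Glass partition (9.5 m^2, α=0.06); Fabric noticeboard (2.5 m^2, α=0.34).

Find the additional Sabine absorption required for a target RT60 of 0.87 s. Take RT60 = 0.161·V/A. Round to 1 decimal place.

Total absorption A₁ = 524.9*0.05 + 1.7*0.11 + 346.8*0.06 + 346.8*0.35 + 9.5*0.06 + 2.5*0.34
  = 26.245 + 0.187 + 20.808 + 121.380 + 0.570 + 0.850 = 170.040 m^2 sabins.
V = 2496.96 m³. Required absorption A₂ = 0.161 × 2496.96 / 0.87 = 462.081 sabins.
Additional absorption ΔA = 462.081 − 170.040 = 292.0 sabins.

292.0 sabins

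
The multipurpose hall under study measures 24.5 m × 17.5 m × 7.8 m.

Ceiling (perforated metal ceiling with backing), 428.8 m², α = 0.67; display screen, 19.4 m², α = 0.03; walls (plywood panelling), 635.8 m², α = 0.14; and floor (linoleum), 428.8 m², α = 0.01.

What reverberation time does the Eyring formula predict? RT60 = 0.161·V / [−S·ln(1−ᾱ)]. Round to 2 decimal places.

S = Σ Sᵢ = 1512.8 m².
Absorption A = 428.8×0.67 + 19.4×0.03 + 635.8×0.14 + 428.8×0.01 = 381.178 sabins.
ᾱ = 381.178 / 1512.8 = 0.2520.
−S·ln(1−ᾱ) = −1512.8 × ln(1 − 0.2520) = 439.245.
V = 24.5 × 17.5 × 7.8 = 3344.25 m³.
T = 0.161·V/[−S·ln(1−ᾱ)] = 0.161·3344.25/439.245 = 1.23 s.

1.23 seconds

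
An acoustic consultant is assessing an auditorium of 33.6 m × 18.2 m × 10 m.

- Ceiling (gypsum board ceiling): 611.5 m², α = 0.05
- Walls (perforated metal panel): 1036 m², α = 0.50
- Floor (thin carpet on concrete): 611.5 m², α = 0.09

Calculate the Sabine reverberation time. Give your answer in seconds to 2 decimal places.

1.63 s

Total absorption A = 611.5*0.05 + 1036*0.50 + 611.5*0.09
  = 30.575 + 518.000 + 55.035 = 603.610 m² sabins.
Volume V = 33.6 × 18.2 × 10 = 6115.2 m³.
RT60 = 0.161 · V / A = 0.161 × 6115.2 / 603.610 = 1.63 s.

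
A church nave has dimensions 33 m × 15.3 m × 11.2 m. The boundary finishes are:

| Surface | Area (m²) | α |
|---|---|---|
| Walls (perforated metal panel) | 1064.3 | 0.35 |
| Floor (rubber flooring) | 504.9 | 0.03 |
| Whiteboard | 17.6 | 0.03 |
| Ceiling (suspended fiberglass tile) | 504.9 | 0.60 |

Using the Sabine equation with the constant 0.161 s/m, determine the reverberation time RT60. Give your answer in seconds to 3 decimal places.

Summing Sᵢαᵢ: 372.505 + 15.147 + 0.528 + 302.940 → A = 691.120 sabins.
Room volume: 5654.88 m³.
RT60 = 0.161 · V / A = 0.161 × 5654.88 / 691.120 = 1.317 s.

1.317 s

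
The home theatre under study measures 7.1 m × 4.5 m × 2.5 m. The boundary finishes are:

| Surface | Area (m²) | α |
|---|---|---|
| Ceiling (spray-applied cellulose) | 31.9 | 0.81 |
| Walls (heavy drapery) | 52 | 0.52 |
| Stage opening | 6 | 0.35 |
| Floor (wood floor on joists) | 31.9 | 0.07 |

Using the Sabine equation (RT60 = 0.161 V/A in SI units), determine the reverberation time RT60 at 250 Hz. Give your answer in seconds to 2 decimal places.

0.22 s

Equivalent absorption area: A = 31.9×0.81 + 52×0.52 + 6×0.35 + 31.9×0.07 = 57.212 m².
Room volume: 79.875 m³.
Sabine: RT60 = 0.161 × 79.875 / 57.212 = 0.22 s.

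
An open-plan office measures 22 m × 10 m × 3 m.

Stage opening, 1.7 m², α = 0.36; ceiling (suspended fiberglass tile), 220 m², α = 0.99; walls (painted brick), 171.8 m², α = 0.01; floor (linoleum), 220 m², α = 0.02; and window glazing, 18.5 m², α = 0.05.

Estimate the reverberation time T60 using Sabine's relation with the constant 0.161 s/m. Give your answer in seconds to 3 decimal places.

0.471 s

A = Σ Sᵢαᵢ = 1.7·0.36 + 220·0.99 + 171.8·0.01 + 220·0.02 + 18.5·0.05 = 225.455 sabins.
Room volume: 660 m³.
T = 0.161 V/A = 0.161·660/225.455 = 0.471 s.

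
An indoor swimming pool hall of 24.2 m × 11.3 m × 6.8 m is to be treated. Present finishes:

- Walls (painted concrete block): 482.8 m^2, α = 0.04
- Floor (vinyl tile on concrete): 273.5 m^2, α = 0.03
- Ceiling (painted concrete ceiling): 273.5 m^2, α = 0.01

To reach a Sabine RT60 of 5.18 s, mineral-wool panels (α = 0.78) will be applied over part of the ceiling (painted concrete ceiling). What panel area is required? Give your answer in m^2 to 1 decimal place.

Summing Sᵢαᵢ: 19.312 + 8.205 + 2.735 → A₁ = 30.252 sabins.
V = 1859.528 m³. Target absorption A₂ = 0.161 × 1859.528 / 5.18 = 57.796 sabins.
Absorption to add: 57.796 − 30.252 = 27.544 sabins.
Net gain per m^2: Δα = 0.78 − 0.01 = 0.77.
Area = ΔA/Δα = 27.544/0.77 = 35.8 m^2.

35.8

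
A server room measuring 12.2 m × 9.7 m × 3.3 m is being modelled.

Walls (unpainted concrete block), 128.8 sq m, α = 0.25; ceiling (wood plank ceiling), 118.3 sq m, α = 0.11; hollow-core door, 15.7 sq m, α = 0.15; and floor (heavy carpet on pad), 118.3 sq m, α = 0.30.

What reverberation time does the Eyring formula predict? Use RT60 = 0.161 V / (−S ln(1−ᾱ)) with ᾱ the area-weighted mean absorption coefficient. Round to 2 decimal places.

Total surface area S = 128.8 + 118.3 + 15.7 + 118.3 = 381.1 sq m.
Σ(Sᵢαᵢ) = 128.8·0.25 + 118.3·0.11 + 15.7·0.15 + 118.3·0.30 = 83.058.
Mean coefficient ᾱ = A/S = 0.2179.
Eyring denominator: −S ln(1−ᾱ) = 93.664.
V = 12.2 × 9.7 × 3.3 = 390.522 m³.
T = 0.161·V/[−S·ln(1−ᾱ)] = 0.161·390.522/93.664 = 0.67 s.

0.67 sec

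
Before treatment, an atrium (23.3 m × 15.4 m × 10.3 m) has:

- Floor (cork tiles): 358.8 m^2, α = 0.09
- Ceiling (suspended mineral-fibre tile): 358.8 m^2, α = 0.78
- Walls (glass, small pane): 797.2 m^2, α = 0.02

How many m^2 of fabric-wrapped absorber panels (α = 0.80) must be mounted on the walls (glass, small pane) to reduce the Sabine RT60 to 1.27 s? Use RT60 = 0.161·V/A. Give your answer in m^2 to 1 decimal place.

A₁ = Σ Sᵢαᵢ = 358.8·0.09 + 358.8·0.78 + 797.2·0.02 = 328.100 sabins.
V = 3695.846 m³. Target absorption A₂ = 0.161 × 3695.846 / 1.27 = 468.529 sabins.
Absorption to add: 468.529 − 328.100 = 140.429 sabins.
Each m^2 of panel replacing the walls (glass, small pane) adds (0.80 − 0.02) = 0.78 sabins.
Panel area = 140.429 / 0.78 = 180.0 m^2.

180.0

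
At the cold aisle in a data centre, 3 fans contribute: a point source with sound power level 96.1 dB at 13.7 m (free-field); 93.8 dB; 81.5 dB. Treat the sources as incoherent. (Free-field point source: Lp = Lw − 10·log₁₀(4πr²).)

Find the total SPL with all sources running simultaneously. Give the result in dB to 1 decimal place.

94.1 dB

Source at 13.7 m: Lp = 96.1 − 10·log₁₀(4π·13.7²) = 96.1 − 10·log₁₀(2358.582) = 62.4 dB.
Sum in the linear (power) domain: Σ 10^(Lᵢ/10) = 10^(62.4/10) + 10^(93.8/10) + 10^(81.5/10) = 2.542e+09.
Back to dB: 10·log₁₀ Σ = 94.1 dB.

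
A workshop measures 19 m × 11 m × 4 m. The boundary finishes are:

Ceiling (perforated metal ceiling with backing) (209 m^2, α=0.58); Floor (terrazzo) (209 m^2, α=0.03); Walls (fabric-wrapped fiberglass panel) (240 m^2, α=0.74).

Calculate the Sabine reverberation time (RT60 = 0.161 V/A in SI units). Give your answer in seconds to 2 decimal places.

0.44 sec

Summing Sᵢαᵢ: 121.220 + 6.270 + 177.600 → A = 305.090 sabins.
V = 19·11·4 = 836 m³.
RT60 = 0.161 · V / A = 0.161 × 836 / 305.090 = 0.44 s.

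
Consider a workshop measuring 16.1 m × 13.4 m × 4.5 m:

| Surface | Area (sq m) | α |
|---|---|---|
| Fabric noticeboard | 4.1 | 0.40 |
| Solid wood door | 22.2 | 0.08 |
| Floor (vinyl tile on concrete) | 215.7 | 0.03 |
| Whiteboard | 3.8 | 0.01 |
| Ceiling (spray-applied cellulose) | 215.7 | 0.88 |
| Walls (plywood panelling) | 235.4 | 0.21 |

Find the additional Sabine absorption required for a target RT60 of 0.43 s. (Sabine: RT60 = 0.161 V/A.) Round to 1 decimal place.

Summing Sᵢαᵢ: 1.640 + 1.776 + 6.471 + 0.038 + 189.816 + 49.434 → A₁ = 249.175 sabins.
V = 970.83 m³. Required absorption A₂ = 0.161 × 970.83 / 0.43 = 363.497 sabins.
Additional absorption ΔA = 363.497 − 249.175 = 114.3 sabins.

114.3 sabins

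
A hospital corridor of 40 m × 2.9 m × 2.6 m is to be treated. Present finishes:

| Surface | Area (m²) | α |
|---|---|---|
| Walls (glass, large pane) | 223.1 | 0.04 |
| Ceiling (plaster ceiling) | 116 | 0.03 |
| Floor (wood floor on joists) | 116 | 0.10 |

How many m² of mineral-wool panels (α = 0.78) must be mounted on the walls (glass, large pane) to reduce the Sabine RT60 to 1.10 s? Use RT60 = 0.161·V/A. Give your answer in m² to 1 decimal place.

Summing Sᵢαᵢ: 8.924 + 3.480 + 11.600 → A₁ = 24.004 sabins.
V = 301.6 m³. Target absorption A₂ = 0.161 × 301.6 / 1.10 = 44.143 sabins.
Absorption to add: 44.143 − 24.004 = 20.139 sabins.
Net gain per m²: Δα = 0.78 − 0.04 = 0.74.
Panel area = 20.139 / 0.74 = 27.2 m².

27.2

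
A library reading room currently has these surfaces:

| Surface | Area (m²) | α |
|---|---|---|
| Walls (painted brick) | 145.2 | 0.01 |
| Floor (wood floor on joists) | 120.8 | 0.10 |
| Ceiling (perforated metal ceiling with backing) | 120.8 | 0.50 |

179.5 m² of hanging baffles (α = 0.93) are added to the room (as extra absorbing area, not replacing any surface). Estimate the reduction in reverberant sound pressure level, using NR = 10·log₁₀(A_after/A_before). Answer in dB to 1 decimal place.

5.1 dB

Total absorption A_before = 145.2·0.01 + 120.8·0.10 + 120.8·0.50
  = 1.452 + 12.080 + 60.400 = 73.932 m² sabins.
Added absorption = 179.5 × 0.93 = 166.935 sabins.
New total A_after = 240.867 sabins.
NR = 10·log₁₀(240.867/73.932) = 5.1 dB.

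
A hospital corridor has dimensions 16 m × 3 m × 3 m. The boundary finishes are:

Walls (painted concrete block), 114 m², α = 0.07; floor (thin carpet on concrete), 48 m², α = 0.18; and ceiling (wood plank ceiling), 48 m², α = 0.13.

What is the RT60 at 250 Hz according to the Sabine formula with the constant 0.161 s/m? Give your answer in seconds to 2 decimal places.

1.01 sec

Summing Sᵢαᵢ: 7.980 + 8.640 + 6.240 → A = 22.860 sabins.
Volume V = 16 × 3 × 3 = 144 m³.
RT60 = 0.161 · V / A = 0.161 × 144 / 22.860 = 1.01 s.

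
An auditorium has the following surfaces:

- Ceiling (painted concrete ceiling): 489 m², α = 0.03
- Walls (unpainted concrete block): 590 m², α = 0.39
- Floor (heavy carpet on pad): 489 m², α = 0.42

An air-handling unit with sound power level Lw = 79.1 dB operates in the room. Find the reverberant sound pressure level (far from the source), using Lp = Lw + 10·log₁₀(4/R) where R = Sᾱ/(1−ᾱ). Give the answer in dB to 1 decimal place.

57.1 dB

A = 450.150 sabins; S = 1568.0 m².
ᾱ = 450.150/1568.0 = 0.2871; R = Sᾱ/(1−ᾱ) = 450.150/(1−0.2871) = 631.435 m².
Lp = Lw + 10 log₁₀(4/R) = 79.1 -21.98 = 57.1 dB.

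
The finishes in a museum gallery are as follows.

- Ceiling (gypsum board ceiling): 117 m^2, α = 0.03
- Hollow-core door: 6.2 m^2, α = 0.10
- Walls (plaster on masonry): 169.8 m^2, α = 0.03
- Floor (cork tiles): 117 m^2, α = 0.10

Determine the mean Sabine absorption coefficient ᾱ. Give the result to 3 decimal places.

S = Σ Sᵢ = 117 + 6.2 + 169.8 + 117 = 410.0 m^2.
Σ(Sᵢαᵢ) = 117*0.03 + 6.2*0.10 + 169.8*0.03 + 117*0.10 = 20.924.
ᾱ = A/S = 0.051.

0.051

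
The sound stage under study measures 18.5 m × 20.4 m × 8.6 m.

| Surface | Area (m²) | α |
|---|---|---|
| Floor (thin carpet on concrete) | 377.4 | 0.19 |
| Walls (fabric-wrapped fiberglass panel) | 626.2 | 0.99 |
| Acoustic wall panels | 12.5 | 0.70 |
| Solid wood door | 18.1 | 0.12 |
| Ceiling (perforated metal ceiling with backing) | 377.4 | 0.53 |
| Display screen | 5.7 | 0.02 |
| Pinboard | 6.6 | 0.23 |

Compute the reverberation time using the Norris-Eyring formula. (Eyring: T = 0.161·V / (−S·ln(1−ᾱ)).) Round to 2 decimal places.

Total surface area S = 377.4 + 626.2 + 12.5 + 18.1 + 377.4 + 5.7 + 6.6 = 1423.9 m².
Σ(Sᵢαᵢ) = 377.4·0.19 + 626.2·0.99 + 12.5·0.70 + 18.1·0.12 + 377.4·0.53 + 5.7·0.02 + 6.6·0.23 = 904.220.
ᾱ = 904.220 / 1423.9 = 0.6350.
Eyring denominator: −S ln(1−ᾱ) = 1435.089.
V = 18.5 × 20.4 × 8.6 = 3245.64 m³.
T = 0.161·V/[−S·ln(1−ᾱ)] = 0.161·3245.64/1435.089 = 0.36 s.

0.36 s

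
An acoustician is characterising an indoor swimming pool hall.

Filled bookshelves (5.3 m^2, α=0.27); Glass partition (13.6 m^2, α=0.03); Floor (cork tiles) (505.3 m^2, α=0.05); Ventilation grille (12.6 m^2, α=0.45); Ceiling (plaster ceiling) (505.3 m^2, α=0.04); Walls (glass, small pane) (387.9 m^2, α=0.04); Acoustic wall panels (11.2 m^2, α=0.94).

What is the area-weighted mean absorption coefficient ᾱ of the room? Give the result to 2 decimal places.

S = Σ Sᵢ = 5.3 + 13.6 + 505.3 + 12.6 + 505.3 + 387.9 + 11.2 = 1441.2 m^2.
A = 5.3×0.27 + 13.6×0.03 + 505.3×0.05 + 12.6×0.45 + 505.3×0.04 + 387.9×0.04 + 11.2×0.94 = 79.030 sabins.
ᾱ = A/S = 0.05.

0.05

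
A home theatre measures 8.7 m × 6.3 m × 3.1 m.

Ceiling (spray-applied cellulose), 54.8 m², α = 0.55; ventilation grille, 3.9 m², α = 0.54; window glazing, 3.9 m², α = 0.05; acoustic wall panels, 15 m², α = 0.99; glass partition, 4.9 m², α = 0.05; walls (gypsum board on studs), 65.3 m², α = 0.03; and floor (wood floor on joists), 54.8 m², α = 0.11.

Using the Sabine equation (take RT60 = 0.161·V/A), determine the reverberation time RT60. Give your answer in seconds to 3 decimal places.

0.493 seconds

A = Σ Sᵢαᵢ = 54.8·0.55 + 3.9·0.54 + 3.9·0.05 + 15·0.99 + 4.9·0.05 + 65.3·0.03 + 54.8·0.11 = 55.523 sabins.
V = 8.7·6.3·3.1 = 169.911 m³.
Sabine: RT60 = 0.161 × 169.911 / 55.523 = 0.493 s.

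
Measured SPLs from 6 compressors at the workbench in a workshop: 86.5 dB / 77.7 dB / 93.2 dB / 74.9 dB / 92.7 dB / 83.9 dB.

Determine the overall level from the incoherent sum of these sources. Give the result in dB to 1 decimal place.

Converting to relative power and adding: 10^(86.5/10) + 10^(77.7/10) + 10^(93.2/10) + 10^(74.9/10) + 10^(92.7/10) + 10^(83.9/10) = 4.733e+09.
Back to dB: 10·log₁₀ Σ = 96.8 dB.

96.8 dB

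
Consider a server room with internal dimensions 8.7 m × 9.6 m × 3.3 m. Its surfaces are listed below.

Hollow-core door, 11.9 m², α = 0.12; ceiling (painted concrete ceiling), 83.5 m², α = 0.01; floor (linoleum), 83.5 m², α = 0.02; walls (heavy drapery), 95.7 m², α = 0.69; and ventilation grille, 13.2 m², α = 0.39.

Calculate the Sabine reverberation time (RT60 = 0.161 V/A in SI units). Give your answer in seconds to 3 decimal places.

Total absorption A = 11.9·0.12 + 83.5·0.01 + 83.5·0.02 + 95.7·0.69 + 13.2·0.39
  = 1.428 + 0.835 + 1.670 + 66.033 + 5.148 = 75.114 m² sabins.
V = 8.7·9.6·3.3 = 275.616 m³.
T = 0.161 V/A = 0.161·275.616/75.114 = 0.591 s.

0.591 s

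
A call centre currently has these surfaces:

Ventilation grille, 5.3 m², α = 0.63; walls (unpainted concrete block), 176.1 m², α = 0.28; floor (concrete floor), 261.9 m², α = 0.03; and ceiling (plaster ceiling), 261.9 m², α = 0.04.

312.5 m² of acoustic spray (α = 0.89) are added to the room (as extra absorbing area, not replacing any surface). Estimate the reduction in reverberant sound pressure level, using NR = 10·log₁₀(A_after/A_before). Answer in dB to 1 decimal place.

Summing Sᵢαᵢ: 3.339 + 49.308 + 7.857 + 10.476 → A_before = 70.980 sabins.
Treatment contributes 312.5·0.89 = 278.125 sabins.
New total A_after = 349.105 sabins.
NR = 10·log₁₀(349.105/70.980) = 6.9 dB.

6.9 dB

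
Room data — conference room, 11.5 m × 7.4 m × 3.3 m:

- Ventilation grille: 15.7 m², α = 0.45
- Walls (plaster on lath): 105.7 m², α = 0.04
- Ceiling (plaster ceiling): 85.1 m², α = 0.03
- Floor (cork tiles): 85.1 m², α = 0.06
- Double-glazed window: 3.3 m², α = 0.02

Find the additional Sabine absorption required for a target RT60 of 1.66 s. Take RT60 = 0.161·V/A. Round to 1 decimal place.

A₁ = Σ Sᵢαᵢ = 15.7×0.45 + 105.7×0.04 + 85.1×0.03 + 85.1×0.06 + 3.3×0.02 = 19.018 sabins.
For T = 1.66 s, need A₂ = 0.161·V/T = 0.161·280.83/1.66 = 27.237 sabins.
ΔA = A₂ − A₁ = 27.237 − 19.018 = 8.2 sabins.

8.2 sabins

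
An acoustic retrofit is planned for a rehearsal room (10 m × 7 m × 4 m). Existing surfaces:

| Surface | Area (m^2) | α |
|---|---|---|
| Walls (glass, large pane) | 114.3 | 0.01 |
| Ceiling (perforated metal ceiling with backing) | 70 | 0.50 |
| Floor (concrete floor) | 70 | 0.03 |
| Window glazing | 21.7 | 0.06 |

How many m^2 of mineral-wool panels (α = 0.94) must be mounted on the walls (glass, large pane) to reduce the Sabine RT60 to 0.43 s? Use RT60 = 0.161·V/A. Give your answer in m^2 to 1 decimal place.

70.2

Summing Sᵢαᵢ: 1.143 + 35.000 + 2.100 + 1.302 → A₁ = 39.545 sabins.
V = 280 m³. Target absorption A₂ = 0.161 × 280 / 0.43 = 104.837 sabins.
Absorption to add: 104.837 − 39.545 = 65.292 sabins.
Net gain per m^2: Δα = 0.94 − 0.01 = 0.93.
Area = ΔA/Δα = 65.292/0.93 = 70.2 m^2.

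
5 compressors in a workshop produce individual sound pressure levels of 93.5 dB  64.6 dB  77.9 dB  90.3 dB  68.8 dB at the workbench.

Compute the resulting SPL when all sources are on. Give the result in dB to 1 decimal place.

95.3 dB

Σ 10^(Lᵢ/10) = 3.382e+09.
Combined level = 10 log₁₀(3.382e+09) = 95.3 dB.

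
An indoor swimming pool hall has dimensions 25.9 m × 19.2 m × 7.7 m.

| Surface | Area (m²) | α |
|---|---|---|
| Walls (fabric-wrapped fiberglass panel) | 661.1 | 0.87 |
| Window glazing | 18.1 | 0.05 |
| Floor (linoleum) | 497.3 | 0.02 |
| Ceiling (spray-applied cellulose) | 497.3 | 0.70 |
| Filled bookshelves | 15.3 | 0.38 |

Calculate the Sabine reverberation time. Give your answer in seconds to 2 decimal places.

A = Σ Sᵢαᵢ = 661.1·0.87 + 18.1·0.05 + 497.3·0.02 + 497.3·0.70 + 15.3·0.38 = 939.932 sabins.
Volume V = 25.9 × 19.2 × 7.7 = 3829.056 m³.
RT60 = 0.161 · V / A = 0.161 × 3829.056 / 939.932 = 0.66 s.

0.66 sec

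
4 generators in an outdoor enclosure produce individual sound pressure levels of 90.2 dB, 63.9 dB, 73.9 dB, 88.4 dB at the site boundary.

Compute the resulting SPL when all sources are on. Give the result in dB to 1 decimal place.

Σ 10^(Lᵢ/10) = 1.766e+09.
L_total = 10·log₁₀(1.766e+09) = 92.5 dB.

92.5 dB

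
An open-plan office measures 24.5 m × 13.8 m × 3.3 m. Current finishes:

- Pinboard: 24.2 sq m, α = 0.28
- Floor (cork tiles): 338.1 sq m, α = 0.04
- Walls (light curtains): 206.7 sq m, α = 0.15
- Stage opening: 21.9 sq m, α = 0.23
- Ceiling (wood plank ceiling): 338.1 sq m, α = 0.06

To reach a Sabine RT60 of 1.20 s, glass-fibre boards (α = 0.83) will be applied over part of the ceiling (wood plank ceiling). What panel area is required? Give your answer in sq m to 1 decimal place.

94.9

A₁ = Σ Sᵢαᵢ = 24.2·0.28 + 338.1·0.04 + 206.7·0.15 + 21.9·0.23 + 338.1·0.06 = 76.628 sabins.
V = 1115.73 m³. Target absorption A₂ = 0.161 × 1115.73 / 1.20 = 149.694 sabins.
ΔA needed = 149.694 − 76.628 = 73.066 sabins.
Each sq m of panel replacing the ceiling (wood plank ceiling) adds (0.83 − 0.06) = 0.77 sabins.
Area = ΔA/Δα = 73.066/0.77 = 94.9 sq m.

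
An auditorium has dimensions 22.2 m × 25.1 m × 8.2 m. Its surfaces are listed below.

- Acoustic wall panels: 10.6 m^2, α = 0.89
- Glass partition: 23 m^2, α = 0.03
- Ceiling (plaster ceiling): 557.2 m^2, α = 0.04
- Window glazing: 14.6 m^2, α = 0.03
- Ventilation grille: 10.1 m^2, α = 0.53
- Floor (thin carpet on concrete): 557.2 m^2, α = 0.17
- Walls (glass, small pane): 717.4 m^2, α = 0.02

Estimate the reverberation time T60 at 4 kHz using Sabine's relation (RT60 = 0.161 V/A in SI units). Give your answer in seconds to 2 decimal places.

5.00 s

Summing Sᵢαᵢ: 9.434 + 0.690 + 22.288 + 0.438 + 5.353 + 94.724 + 14.348 → A = 147.275 sabins.
Volume V = 22.2 × 25.1 × 8.2 = 4569.204 m³.
T = 0.161 V/A = 0.161·4569.204/147.275 = 5.00 s.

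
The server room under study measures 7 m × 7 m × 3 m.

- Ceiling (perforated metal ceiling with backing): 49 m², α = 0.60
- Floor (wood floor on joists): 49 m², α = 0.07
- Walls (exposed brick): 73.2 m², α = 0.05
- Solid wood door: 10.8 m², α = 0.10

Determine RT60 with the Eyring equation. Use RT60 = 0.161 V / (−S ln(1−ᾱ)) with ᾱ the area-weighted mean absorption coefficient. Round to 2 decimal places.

0.56 s

S = Σ Sᵢ = 182.0 m².
Σ(Sᵢαᵢ) = 49×0.60 + 49×0.07 + 73.2×0.05 + 10.8×0.10 = 37.570.
ᾱ = 37.570 / 182.0 = 0.2064.
−S·ln(1−ᾱ) = −182.0 × ln(1 − 0.2064) = 42.074.
V = 7 × 7 × 3 = 147 m³.
T = 0.161·V/[−S·ln(1−ᾱ)] = 0.161·147/42.074 = 0.56 s.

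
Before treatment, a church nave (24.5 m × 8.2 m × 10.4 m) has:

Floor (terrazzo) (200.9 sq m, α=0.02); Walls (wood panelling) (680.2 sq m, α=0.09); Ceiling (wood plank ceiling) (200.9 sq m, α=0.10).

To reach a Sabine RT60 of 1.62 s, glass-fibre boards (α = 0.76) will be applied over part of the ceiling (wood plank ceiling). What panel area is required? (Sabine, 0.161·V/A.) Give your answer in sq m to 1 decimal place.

Equivalent absorption area: A₁ = 200.9*0.02 + 680.2*0.09 + 200.9*0.10 = 85.326 sq m.
V = 2089.36 m³. Target absorption A₂ = 0.161 × 2089.36 / 1.62 = 207.646 sabins.
ΔA needed = 207.646 − 85.326 = 122.320 sabins.
Net gain per sq m: Δα = 0.76 − 0.10 = 0.66.
Area = ΔA/Δα = 122.320/0.66 = 185.3 sq m.

185.3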